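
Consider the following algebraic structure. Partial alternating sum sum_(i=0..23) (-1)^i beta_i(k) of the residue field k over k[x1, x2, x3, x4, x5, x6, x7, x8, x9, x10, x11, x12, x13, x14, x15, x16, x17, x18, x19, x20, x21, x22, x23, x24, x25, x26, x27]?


Koszul resolution: beta_i(k)=C(n,i), n=27
sum_(i=0..p) (-1)^i C(n,i) = (-1)^p C(n-1,p)
(-1)^23*C(26,23) = (-1)^23*2600 = -2600


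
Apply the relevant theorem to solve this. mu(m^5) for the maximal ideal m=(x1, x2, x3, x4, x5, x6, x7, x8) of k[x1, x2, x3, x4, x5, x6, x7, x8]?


Graded Nakayama: mu(m^d) = dim_k (m^d/m^(d+1)) = #degree-5 monomials in 8 vars
C(n+d-1,d)=C(12,5)=792


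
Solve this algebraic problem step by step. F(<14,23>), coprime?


gcd(14,23)=1 => F=ab-a-b=14*23-14-23=322-37=285


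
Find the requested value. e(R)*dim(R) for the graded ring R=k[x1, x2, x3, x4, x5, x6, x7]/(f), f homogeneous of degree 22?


e(R)=deg(f)=22, dim(R)=7-1=6
e*dim=22*6=132


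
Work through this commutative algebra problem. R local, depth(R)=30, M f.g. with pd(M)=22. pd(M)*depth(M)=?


pd+depth=30
depth=30-22=8
pd*depth=22*8=176


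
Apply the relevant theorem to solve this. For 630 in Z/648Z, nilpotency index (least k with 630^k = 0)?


630^k mod 648:
k=1: 630
k=2: 324
k=3: 0
First zero at k = 3


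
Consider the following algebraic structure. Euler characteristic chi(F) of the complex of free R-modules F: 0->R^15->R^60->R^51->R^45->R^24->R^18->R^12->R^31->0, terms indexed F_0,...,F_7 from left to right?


chi = sum (-1)^i * rank:
(-1)^0*15=15
(-1)^1*60=-60
(-1)^2*51=51
(-1)^3*45=-45
(-1)^4*24=24
(-1)^5*18=-18
(-1)^6*12=12
(-1)^7*31=-31
chi=-52


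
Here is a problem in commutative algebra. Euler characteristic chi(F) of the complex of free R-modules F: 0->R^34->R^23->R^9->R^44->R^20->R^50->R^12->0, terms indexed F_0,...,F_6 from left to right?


chi = sum (-1)^i * rank:
(-1)^0*34=34
(-1)^1*23=-23
(-1)^2*9=9
(-1)^3*44=-44
(-1)^4*20=20
(-1)^5*50=-50
(-1)^6*12=12
chi=-42


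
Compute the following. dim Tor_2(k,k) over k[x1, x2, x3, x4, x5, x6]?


Koszul: C(n,i)=C(6,2)=15


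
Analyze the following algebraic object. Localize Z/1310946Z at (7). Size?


7-primary part: 1310946=7^5*78
Size=7^5=16807


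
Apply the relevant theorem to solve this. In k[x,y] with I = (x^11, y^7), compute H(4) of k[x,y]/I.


k[x,y], I = (x^11, y^7), d = 4
Need i < 11 and d-i < 7.
Range: 0 <= i <= 4.
H(4) = 5


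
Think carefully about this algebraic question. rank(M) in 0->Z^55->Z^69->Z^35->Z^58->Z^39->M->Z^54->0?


Alt sum=0:
(-1)^0*55 + (-1)^1*69 + (-1)^2*35 + (-1)^3*58 + (-1)^4*39 + (-1)^5*? + (-1)^6*54=0
rank(M)=56


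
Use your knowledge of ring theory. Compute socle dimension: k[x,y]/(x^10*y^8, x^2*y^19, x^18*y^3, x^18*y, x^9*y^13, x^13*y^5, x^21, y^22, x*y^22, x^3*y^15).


Socle = ann(m) = span of standard monomials u with x*u, y*u in I (staircase corners).
Redundant generators: x^18*y^3, x*y^22
Minimal generators: x^21, x^18*y, x^13*y^5, x^10*y^8, x^9*y^13, x^3*y^15, x^2*y^19, y^22
Corners: xy^21, x^2y^18, x^8y^14, x^9y^12, x^12y^7, x^17y^4, x^20
Socle dim=7


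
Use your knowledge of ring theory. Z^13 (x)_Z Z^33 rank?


rank(M(x)N) = rank(M)*rank(N)
13*33 = 429


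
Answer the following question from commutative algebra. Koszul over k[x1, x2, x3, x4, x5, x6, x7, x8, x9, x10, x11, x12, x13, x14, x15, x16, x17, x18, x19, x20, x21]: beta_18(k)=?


C(n,i)=C(21,18)=1330


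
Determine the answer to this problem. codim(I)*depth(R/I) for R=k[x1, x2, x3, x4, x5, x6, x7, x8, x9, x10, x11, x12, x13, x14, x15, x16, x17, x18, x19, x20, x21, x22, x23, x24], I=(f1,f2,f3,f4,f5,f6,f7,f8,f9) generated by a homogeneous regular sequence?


codim=9, depth=dim(R/I)=24-9=15
Product=9*15=135


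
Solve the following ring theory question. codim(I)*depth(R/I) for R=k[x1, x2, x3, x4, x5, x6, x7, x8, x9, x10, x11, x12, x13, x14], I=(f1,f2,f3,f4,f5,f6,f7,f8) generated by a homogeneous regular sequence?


codim=8, depth=dim(R/I)=14-8=6
Product=8*6=48


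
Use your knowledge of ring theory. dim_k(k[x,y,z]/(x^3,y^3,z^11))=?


Basis: x^iy^jz^k, i<3,j<3,k<11
3*3*11=99


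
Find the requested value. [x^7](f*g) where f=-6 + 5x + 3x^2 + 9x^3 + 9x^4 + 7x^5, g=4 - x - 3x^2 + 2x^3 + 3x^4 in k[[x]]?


[x^7] = sum a_i*b_j, i+j=7
  9*3=27
  9*2=18
  7*-3=-21
Sum=24


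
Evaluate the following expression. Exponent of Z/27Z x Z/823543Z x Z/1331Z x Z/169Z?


Exponent = lcm of the cyclic orders; pairwise coprime => product.
3^3*7^7*11^3*13^2=27*823543*1331*169=5001667349679


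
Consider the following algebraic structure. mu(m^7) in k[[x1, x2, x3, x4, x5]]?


C(n+d-1,d)=C(11,7)=330


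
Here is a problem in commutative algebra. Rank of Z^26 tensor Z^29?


rank(M(x)N) = rank(M)*rank(N)
26*29 = 754


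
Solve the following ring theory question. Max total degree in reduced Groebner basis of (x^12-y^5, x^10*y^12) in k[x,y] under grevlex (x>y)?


LT(f1)=x^12, LT(f2)=x^10y^12, lcm=x^12y^12
S(f1,f2) = y^12*f1 - x^2*f2 = -y^17
Reduced GB = {f1, f2, y^17}; degrees 12, 22, 17
Max = 22


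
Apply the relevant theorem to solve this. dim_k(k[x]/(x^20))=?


Basis: 1,x,...,x^19
dim=20


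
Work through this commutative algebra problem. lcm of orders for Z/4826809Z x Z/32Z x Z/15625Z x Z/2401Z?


Exponent = lcm of the cyclic orders; pairwise coprime => product.
13^6*2^5*5^6*7^4=4826809*32*15625*2401=5794584204500000


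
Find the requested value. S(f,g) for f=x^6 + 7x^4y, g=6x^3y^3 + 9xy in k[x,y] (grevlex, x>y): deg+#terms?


LT(f)=x^6, LT(g)=6x^3y^3
lcm(LM)=x^6y^3
S(f,g) (scaled by 6 to clear denominators) = 6y^3*f - x^3*g = 42x^4y^4 - 9x^4y
2 terms, deg 8.
8+2=10


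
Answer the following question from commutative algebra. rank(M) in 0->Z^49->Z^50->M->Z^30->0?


Alt sum=0:
(-1)^0*49 + (-1)^1*50 + (-1)^2*? + (-1)^3*30=0
rank(M)=31


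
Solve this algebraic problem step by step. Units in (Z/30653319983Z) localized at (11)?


Local ring = Z/2357947691Z.
phi(2357947691) = 11^8*(11-1) = 2143588810


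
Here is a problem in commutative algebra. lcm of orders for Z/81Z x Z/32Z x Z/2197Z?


Exponent = lcm of the cyclic orders; pairwise coprime => product.
3^4*2^5*13^3=81*32*2197=5694624


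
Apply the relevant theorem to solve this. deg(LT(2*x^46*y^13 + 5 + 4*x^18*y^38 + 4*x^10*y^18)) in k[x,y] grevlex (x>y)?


LT: 2*x^46*y^13
deg_x=46, deg_y=13
Total=46+13=59


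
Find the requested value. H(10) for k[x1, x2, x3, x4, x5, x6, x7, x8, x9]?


C(d+n-1,n-1)=C(18,8)=43758


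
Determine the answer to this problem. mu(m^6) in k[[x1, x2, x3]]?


C(n+d-1,d)=C(8,6)=28


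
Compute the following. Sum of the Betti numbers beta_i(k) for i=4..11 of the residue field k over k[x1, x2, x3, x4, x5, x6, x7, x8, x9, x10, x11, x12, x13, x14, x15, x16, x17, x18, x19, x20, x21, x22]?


Koszul resolution: beta_i(k)=C(n,i), n=22
C(22,4)=7315, C(22,5)=26334, C(22,6)=74613, C(22,7)=170544, C(22,8)=319770, C(22,9)=497420, C(22,10)=646646, C(22,11)=705432
Sum=2448074


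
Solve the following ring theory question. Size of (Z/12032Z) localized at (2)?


2-primary part: 12032=2^8*47
Size=2^8=256


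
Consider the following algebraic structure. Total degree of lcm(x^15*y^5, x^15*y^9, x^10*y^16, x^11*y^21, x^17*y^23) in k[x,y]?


lcm = componentwise max:
x: max(15,15,10,11,17)=17
y: max(5,9,16,21,23)=23
Total=17+23=40


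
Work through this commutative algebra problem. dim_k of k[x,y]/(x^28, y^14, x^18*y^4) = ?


k[x,y]/I, I = (x^28, y^14, x^18*y^4)
Rect: 28x14=392. Corner: (28-18)x(14-4)=100.
dim = 392-100 = 292


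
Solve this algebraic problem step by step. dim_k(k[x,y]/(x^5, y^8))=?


Basis: x^i*y^j, i<5, j<8
5*8=40


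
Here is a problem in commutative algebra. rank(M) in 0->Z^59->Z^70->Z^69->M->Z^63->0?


Alt sum=0:
(-1)^0*59 + (-1)^1*70 + (-1)^2*69 + (-1)^3*? + (-1)^4*63=0
rank(M)=121


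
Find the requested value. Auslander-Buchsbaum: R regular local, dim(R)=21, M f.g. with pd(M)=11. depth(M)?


pd+depth=depth(R)=21
depth=21-11=10


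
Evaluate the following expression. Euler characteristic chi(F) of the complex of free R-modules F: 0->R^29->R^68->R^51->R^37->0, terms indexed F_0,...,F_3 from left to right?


chi = sum (-1)^i * rank:
(-1)^0*29=29
(-1)^1*68=-68
(-1)^2*51=51
(-1)^3*37=-37
chi=-25


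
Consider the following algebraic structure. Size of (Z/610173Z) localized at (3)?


3-primary part: 610173=3^9*31
Size=3^9=19683


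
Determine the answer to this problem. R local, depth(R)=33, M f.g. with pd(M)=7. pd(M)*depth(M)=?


pd+depth=33
depth=33-7=26
pd*depth=7*26=182


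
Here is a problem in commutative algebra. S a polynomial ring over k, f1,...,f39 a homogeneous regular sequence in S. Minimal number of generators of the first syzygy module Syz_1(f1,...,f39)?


Regular sequence => Koszul complex is the minimal free resolution.
Syz_1 minimally generated by Koszul relations f_i*e_j - f_j*e_i (i<j): mu(Syz_1) = beta_2 = C(m,2) = m(m-1)/2
m=39
39*38/2 = 741


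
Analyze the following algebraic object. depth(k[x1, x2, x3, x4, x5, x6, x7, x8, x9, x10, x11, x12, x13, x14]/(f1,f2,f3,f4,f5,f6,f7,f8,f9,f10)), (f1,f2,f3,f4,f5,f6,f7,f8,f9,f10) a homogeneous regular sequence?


depth(R)=14
depth(R/I)=14-10=4


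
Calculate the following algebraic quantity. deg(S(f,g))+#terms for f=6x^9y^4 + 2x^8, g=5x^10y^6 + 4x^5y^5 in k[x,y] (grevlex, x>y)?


LT(f)=6x^9y^4, LT(g)=5x^10y^6
lcm(LM)=x^10y^6
S(f,g) (scaled by 30 to clear denominators) = 5xy^2*f - 6*g = 10x^9y^2 - 24x^5y^5
2 terms, deg 11.
11+2=13


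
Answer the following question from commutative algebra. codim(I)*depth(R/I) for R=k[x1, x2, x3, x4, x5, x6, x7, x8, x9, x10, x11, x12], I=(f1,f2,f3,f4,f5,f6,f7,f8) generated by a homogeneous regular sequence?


codim=8, depth=dim(R/I)=12-8=4
Product=8*4=32


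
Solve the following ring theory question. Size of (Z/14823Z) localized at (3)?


3-primary part: 14823=3^5*61
Size=3^5=243


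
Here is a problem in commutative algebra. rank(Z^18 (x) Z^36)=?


rank(M(x)N) = rank(M)*rank(N)
18*36 = 648


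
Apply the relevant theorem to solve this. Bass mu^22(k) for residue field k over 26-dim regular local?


C(n,i)=C(26,22)=14950


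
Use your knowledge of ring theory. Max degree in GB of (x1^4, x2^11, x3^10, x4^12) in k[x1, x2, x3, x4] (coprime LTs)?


Pure powers, coprime LTs => already GB.
Degrees: 4, 11, 10, 12
Max=12


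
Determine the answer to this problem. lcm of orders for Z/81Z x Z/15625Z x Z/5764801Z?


Exponent = lcm of the cyclic orders; pairwise coprime => product.
3^4*5^6*7^8=81*15625*5764801=7296076265625


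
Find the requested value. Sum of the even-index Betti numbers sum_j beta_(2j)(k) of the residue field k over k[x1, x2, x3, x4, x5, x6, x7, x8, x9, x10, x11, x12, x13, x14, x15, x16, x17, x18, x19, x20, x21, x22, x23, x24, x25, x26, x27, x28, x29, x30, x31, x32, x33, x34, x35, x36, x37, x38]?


Koszul resolution: beta_i(k)=C(n,i), n=38
sum_even C(38,i) = 2^(n-1) = 2^37 = 137438953472


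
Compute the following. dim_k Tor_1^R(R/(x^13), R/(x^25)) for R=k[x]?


Tor_1(R/I,R/J)=(I cap J)/IJ=(x^25)/(x^38)
dim=38-25=min(13,25)=13


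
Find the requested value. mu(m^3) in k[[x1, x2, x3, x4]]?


C(n+d-1,d)=C(6,3)=20


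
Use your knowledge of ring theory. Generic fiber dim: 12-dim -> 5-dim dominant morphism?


dim(fiber)=dim(X)-dim(Y)=12-5=7


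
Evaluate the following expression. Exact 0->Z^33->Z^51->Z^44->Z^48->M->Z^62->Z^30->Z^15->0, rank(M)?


Alt sum=0:
(-1)^0*33 + (-1)^1*51 + (-1)^2*44 + (-1)^3*48 + (-1)^4*? + (-1)^5*62 + (-1)^6*30 + (-1)^7*15=0
rank(M)=69


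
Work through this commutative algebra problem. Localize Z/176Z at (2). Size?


2-primary part: 176=2^4*11
Size=2^4=16


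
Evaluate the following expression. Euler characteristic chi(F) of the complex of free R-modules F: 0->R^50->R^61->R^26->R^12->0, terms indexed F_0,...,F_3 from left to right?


chi = sum (-1)^i * rank:
(-1)^0*50=50
(-1)^1*61=-61
(-1)^2*26=26
(-1)^3*12=-12
chi=3


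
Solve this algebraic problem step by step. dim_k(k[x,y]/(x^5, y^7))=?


Basis: x^i*y^j, i<5, j<7
5*7=35


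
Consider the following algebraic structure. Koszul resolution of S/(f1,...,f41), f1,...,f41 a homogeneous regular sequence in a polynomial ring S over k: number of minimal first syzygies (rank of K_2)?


Regular sequence => Koszul complex is the minimal free resolution.
Syz_1 minimally generated by Koszul relations f_i*e_j - f_j*e_i (i<j): mu(Syz_1) = beta_2 = C(m,2) = m(m-1)/2
m=41
41*40/2 = 820


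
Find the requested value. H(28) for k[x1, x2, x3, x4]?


C(d+n-1,n-1)=C(31,3)=4495


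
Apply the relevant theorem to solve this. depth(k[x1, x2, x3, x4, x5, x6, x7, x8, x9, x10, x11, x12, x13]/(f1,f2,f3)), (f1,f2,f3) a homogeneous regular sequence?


depth(R)=13
depth(R/I)=13-3=10


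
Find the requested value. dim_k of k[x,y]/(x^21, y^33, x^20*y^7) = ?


k[x,y]/I, I = (x^21, y^33, x^20*y^7)
Rect: 21x33=693. Corner: (21-20)x(33-7)=26.
dim = 693-26 = 667


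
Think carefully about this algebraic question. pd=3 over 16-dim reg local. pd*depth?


pd+depth=16
depth=16-3=13
pd*depth=3*13=39


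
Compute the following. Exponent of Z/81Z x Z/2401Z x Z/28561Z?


Exponent = lcm of the cyclic orders; pairwise coprime => product.
3^4*7^4*13^4=81*2401*28561=5554571841


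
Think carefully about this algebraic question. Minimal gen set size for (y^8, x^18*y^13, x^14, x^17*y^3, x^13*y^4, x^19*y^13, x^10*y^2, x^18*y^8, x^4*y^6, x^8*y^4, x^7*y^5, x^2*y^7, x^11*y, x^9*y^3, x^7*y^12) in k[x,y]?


Remove redundant (divisible by others).
x^13*y^4 redundant.
x^18*y^13 redundant.
x^18*y^8 redundant.
x^7*y^12 redundant.
x^19*y^13 redundant.
x^17*y^3 redundant.
Min: x^14, x^11*y, x^10*y^2, x^9*y^3, x^8*y^4, x^7*y^5, x^4*y^6, x^2*y^7, y^8
Count=9


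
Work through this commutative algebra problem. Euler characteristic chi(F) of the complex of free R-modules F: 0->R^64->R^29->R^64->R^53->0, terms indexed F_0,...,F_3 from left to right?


chi = sum (-1)^i * rank:
(-1)^0*64=64
(-1)^1*29=-29
(-1)^2*64=64
(-1)^3*53=-53
chi=46


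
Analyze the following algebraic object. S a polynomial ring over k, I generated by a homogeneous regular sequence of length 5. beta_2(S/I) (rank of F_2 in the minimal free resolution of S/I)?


Regular sequence => Koszul complex is the minimal free resolution.
Syz_1 minimally generated by Koszul relations f_i*e_j - f_j*e_i (i<j): mu(Syz_1) = beta_2 = C(m,2) = m(m-1)/2
m=5
5*4/2 = 10


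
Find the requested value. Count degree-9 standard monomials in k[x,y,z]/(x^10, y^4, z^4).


Need i<10, j<4, k<4 with i+j+k=9.
For each i, j ranges over max(0,9-i-3)..min(3,9-i):
  i=0: j in [6,3] -> 0
  i=1: j in [5,3] -> 0
  i=2: j in [4,3] -> 0
  i=3: j in [3,3] -> 1
  i=4: j in [2,3] -> 2
  i=5: j in [1,3] -> 3
  i=6: j in [0,3] -> 4
  i=7: j in [0,2] -> 3
  i=8: j in [0,1] -> 2
  i=9: j in [0,0] -> 1
H(9) = 0+0+0+1+2+3+4+3+2+1 = 16


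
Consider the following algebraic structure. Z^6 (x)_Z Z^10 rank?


rank(M(x)N) = rank(M)*rank(N)
6*10 = 60


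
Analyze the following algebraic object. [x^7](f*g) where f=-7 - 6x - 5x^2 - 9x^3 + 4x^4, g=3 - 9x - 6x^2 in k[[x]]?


[x^7] = sum a_i*b_j, i+j=7
Sum=0


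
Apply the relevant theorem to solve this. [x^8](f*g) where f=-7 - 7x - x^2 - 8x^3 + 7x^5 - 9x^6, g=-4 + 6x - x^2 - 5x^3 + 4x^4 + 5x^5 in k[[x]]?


[x^8] = sum a_i*b_j, i+j=8
  -8*5=-40
  7*-5=-35
  -9*-1=9
Sum=-66


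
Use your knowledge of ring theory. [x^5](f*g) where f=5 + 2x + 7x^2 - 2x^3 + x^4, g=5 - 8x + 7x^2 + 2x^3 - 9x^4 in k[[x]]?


[x^5] = sum a_i*b_j, i+j=5
  2*-9=-18
  7*2=14
  -2*7=-14
  1*-8=-8
Sum=-26


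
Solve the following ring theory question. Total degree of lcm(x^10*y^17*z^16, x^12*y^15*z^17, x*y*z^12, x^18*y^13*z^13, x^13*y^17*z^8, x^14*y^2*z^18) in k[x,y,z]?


lcm = componentwise max:
x: max(10,12,1,18,13,14)=18
y: max(17,15,1,13,17,2)=17
z: max(16,17,12,13,8,18)=18
Total=18+17+18=53


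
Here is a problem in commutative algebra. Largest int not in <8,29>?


gcd(8,29)=1 => F=ab-a-b=8*29-8-29=232-37=195


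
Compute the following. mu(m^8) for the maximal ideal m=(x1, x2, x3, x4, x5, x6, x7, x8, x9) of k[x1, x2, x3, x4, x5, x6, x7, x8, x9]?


Graded Nakayama: mu(m^d) = dim_k (m^d/m^(d+1)) = #degree-8 monomials in 9 vars
C(n+d-1,d)=C(16,8)=12870


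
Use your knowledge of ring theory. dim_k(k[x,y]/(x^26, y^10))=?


Basis: x^i*y^j, i<26, j<10
26*10=260


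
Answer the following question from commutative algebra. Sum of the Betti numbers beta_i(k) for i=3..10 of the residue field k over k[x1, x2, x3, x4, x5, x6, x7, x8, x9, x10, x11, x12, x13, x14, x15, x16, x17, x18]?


Koszul resolution: beta_i(k)=C(n,i), n=18
C(18,3)=816, C(18,4)=3060, C(18,5)=8568, C(18,6)=18564, C(18,7)=31824, C(18,8)=43758, C(18,9)=48620, C(18,10)=43758
Sum=198968


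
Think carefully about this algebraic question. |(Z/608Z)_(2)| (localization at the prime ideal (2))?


2-primary part: 608=2^5*19
Size=2^5=32


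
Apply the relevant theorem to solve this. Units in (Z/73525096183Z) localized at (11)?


Local ring = Z/214358881Z.
phi(214358881) = 11^7*(11-1) = 194871710


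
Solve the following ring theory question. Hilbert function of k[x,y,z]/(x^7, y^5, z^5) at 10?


Need i<7, j<5, k<5 with i+j+k=10.
For each i, j ranges over max(0,10-i-4)..min(4,10-i):
  i=0: j in [6,4] -> 0
  i=1: j in [5,4] -> 0
  i=2: j in [4,4] -> 1
  i=3: j in [3,4] -> 2
  i=4: j in [2,4] -> 3
  i=5: j in [1,4] -> 4
  i=6: j in [0,4] -> 5
H(10) = 0+0+1+2+3+4+5 = 15


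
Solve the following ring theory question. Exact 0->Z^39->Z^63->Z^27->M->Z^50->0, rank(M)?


Alt sum=0:
(-1)^0*39 + (-1)^1*63 + (-1)^2*27 + (-1)^3*? + (-1)^4*50=0
rank(M)=53


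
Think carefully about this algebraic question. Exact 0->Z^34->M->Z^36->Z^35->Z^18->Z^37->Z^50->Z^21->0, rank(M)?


Alt sum=0:
(-1)^0*34 + (-1)^1*? + (-1)^2*36 + (-1)^3*35 + (-1)^4*18 + (-1)^5*37 + (-1)^6*50 + (-1)^7*21=0
rank(M)=45


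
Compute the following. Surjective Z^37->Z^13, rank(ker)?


rank(ker) = 37-13 = 24


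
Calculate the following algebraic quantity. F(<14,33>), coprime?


gcd(14,33)=1 => F=ab-a-b=14*33-14-33=462-47=415


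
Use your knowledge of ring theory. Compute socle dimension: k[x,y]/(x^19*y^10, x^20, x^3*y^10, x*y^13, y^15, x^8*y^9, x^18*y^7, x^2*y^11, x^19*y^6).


Socle = ann(m) = span of standard monomials u with x*u, y*u in I (staircase corners).
Redundant generators: x^19*y^10
Minimal generators: x^20, x^19*y^6, x^18*y^7, x^8*y^9, x^3*y^10, x^2*y^11, x*y^13, y^15
Corners: y^14, xy^12, x^2y^10, x^7y^9, x^17y^8, x^18y^6, x^19y^5
Socle dim=7


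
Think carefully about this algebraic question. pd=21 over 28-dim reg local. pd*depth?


pd+depth=28
depth=28-21=7
pd*depth=21*7=147


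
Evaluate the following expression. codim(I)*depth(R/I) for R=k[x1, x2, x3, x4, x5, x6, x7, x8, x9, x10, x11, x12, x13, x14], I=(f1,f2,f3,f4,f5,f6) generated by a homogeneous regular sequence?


codim=6, depth=dim(R/I)=14-6=8
Product=6*8=48


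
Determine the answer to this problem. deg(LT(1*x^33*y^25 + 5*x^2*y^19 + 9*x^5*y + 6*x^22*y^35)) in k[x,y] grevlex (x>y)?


LT: 1*x^33*y^25
deg_x=33, deg_y=25
Total=33+25=58


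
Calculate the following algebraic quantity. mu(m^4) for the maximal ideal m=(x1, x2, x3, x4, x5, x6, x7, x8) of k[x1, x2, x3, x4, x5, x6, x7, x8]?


Graded Nakayama: mu(m^d) = dim_k (m^d/m^(d+1)) = #degree-4 monomials in 8 vars
C(n+d-1,d)=C(11,4)=330


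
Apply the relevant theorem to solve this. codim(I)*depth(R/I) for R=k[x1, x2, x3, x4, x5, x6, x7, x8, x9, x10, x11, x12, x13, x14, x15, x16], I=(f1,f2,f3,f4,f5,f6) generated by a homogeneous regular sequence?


codim=6, depth=dim(R/I)=16-6=10
Product=6*10=60


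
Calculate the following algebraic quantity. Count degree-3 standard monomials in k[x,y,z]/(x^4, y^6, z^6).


Need i<4, j<6, k<6 with i+j+k=3.
For each i, j ranges over max(0,3-i-5)..min(5,3-i):
  i=0: j in [0,3] -> 4
  i=1: j in [0,2] -> 3
  i=2: j in [0,1] -> 2
  i=3: j in [0,0] -> 1
H(3) = 4+3+2+1 = 10


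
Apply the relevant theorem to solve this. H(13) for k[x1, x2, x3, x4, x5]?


C(d+n-1,n-1)=C(17,4)=2380


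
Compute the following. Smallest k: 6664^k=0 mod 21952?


6664^k mod 21952:
k=1: 6664
k=2: 0
First zero at k = 2


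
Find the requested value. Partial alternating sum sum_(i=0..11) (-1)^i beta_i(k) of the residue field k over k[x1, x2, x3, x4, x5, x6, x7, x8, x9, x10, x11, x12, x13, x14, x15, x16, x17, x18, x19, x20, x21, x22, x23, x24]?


Koszul resolution: beta_i(k)=C(n,i), n=24
sum_(i=0..p) (-1)^i C(n,i) = (-1)^p C(n-1,p)
(-1)^11*C(23,11) = (-1)^11*1352078 = -1352078


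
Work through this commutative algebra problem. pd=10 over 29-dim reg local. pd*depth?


pd+depth=29
depth=29-10=19
pd*depth=10*19=190


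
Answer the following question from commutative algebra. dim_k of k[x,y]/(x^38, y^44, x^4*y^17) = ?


k[x,y]/I, I = (x^38, y^44, x^4*y^17)
Rect: 38x44=1672. Corner: (38-4)x(44-17)=918.
dim = 1672-918 = 754


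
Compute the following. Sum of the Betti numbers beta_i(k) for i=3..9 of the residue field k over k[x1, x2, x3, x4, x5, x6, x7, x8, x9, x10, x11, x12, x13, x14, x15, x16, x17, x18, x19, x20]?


Koszul resolution: beta_i(k)=C(n,i), n=20
C(20,3)=1140, C(20,4)=4845, C(20,5)=15504, C(20,6)=38760, C(20,7)=77520, C(20,8)=125970, C(20,9)=167960
Sum=431699


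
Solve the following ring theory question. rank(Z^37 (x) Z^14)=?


rank(M(x)N) = rank(M)*rank(N)
37*14 = 518


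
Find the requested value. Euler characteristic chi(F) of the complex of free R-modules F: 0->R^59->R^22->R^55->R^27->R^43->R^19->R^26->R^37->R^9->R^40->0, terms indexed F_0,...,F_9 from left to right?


chi = sum (-1)^i * rank:
(-1)^0*59=59
(-1)^1*22=-22
(-1)^2*55=55
(-1)^3*27=-27
(-1)^4*43=43
(-1)^5*19=-19
(-1)^6*26=26
(-1)^7*37=-37
(-1)^8*9=9
(-1)^9*40=-40
chi=47


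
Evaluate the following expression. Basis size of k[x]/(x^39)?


Basis: 1,x,...,x^38
dim=39


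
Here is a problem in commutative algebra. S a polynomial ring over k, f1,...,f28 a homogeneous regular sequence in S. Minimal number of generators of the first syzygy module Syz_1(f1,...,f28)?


Regular sequence => Koszul complex is the minimal free resolution.
Syz_1 minimally generated by Koszul relations f_i*e_j - f_j*e_i (i<j): mu(Syz_1) = beta_2 = C(m,2) = m(m-1)/2
m=28
28*27/2 = 378


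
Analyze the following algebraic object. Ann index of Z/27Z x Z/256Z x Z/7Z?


Exponent = lcm of the cyclic orders; pairwise coprime => product.
3^3*2^8*7^1=27*256*7=48384


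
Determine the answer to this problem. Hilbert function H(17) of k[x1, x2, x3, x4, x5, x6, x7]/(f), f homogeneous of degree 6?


C(23,6)-C(17,6)=100947-12376=88571


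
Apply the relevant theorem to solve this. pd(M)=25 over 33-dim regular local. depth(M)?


pd+depth=depth(R)=33
depth=33-25=8


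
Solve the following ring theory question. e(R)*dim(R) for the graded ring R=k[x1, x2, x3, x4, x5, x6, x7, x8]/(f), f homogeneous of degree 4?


e(R)=deg(f)=4, dim(R)=8-1=7
e*dim=4*7=28


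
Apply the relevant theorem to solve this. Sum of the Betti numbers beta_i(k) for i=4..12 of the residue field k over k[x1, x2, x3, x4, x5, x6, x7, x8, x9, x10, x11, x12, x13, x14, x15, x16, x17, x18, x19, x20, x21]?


Koszul resolution: beta_i(k)=C(n,i), n=21
C(21,4)=5985, C(21,5)=20349, C(21,6)=54264, C(21,7)=116280, C(21,8)=203490, C(21,9)=293930, C(21,10)=352716, C(21,11)=352716, C(21,12)=293930
Sum=1693660


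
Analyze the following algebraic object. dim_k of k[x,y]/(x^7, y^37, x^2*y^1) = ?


k[x,y]/I, I = (x^7, y^37, x^2*y^1)
Rect: 7x37=259. Corner: (7-2)x(37-1)=180.
dim = 259-180 = 79


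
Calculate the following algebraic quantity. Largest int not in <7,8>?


gcd(7,8)=1 => F=ab-a-b=7*8-7-8=56-15=41


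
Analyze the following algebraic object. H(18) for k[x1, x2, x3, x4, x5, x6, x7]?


C(d+n-1,n-1)=C(24,6)=134596


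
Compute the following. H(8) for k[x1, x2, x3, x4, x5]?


C(d+n-1,n-1)=C(12,4)=495


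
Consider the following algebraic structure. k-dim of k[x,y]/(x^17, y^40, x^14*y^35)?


k[x,y]/I, I = (x^17, y^40, x^14*y^35)
Rect: 17x40=680. Corner: (17-14)x(40-35)=15.
dim = 680-15 = 665


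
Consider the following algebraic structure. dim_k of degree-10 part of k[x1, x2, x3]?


C(d+n-1,n-1)=C(12,2)=66


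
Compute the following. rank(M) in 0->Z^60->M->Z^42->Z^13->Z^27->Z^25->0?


Alt sum=0:
(-1)^0*60 + (-1)^1*? + (-1)^2*42 + (-1)^3*13 + (-1)^4*27 + (-1)^5*25=0
rank(M)=91


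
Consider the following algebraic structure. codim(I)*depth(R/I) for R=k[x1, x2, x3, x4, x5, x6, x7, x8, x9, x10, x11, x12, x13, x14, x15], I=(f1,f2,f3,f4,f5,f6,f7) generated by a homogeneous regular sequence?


codim=7, depth=dim(R/I)=15-7=8
Product=7*8=56


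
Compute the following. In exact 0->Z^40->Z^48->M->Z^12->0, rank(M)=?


Alt sum=0:
(-1)^0*40 + (-1)^1*48 + (-1)^2*? + (-1)^3*12=0
rank(M)=20


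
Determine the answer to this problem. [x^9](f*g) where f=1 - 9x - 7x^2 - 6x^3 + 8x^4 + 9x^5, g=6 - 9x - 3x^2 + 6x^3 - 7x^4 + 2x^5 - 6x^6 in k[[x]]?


[x^9] = sum a_i*b_j, i+j=9
  -6*-6=36
  8*2=16
  9*-7=-63
Sum=-11


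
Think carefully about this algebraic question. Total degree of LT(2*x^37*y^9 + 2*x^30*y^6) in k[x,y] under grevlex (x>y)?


LT: 2*x^37*y^9
deg_x=37, deg_y=9
Total=37+9=46


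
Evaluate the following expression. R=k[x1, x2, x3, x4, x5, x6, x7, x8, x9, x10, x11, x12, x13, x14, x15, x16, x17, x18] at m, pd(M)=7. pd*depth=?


pd+depth=18
depth=18-7=11
pd*depth=7*11=77


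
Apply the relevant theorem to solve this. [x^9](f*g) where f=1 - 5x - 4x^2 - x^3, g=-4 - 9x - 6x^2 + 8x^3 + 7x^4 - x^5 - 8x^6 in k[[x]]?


[x^9] = sum a_i*b_j, i+j=9
  -1*-8=8
Sum=8


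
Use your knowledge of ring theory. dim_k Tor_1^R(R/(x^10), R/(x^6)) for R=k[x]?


Tor_1(R/I,R/J)=(I cap J)/IJ=(x^10)/(x^16)
dim=16-10=min(10,6)=6


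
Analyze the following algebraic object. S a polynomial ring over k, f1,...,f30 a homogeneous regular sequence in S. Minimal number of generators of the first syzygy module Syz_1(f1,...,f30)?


Regular sequence => Koszul complex is the minimal free resolution.
Syz_1 minimally generated by Koszul relations f_i*e_j - f_j*e_i (i<j): mu(Syz_1) = beta_2 = C(m,2) = m(m-1)/2
m=30
30*29/2 = 435


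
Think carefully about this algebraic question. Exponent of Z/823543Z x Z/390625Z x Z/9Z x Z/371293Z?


Exponent = lcm of the cyclic orders; pairwise coprime => product.
7^7*5^8*3^2*13^5=823543*390625*9*371293=1074992874957421875


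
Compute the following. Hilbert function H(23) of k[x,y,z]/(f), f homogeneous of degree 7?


C(25,2)-C(18,2)=300-153=147


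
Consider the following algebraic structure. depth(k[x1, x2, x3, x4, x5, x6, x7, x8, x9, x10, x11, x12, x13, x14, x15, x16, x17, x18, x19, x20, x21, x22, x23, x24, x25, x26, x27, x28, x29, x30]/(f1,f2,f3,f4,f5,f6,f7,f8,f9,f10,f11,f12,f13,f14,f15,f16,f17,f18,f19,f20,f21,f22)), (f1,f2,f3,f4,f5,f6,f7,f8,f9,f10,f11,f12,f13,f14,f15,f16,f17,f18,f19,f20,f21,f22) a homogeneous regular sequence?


depth(R)=30
depth(R/I)=30-22=8


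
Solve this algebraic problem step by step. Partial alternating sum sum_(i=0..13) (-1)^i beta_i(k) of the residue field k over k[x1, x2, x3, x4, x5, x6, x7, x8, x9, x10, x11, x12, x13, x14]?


Koszul resolution: beta_i(k)=C(n,i), n=14
sum_(i=0..p) (-1)^i C(n,i) = (-1)^p C(n-1,p)
(-1)^13*C(13,13) = (-1)^13*1 = -1


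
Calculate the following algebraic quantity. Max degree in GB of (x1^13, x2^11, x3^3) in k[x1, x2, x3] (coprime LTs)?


Pure powers, coprime LTs => already GB.
Degrees: 13, 11, 3
Max=13


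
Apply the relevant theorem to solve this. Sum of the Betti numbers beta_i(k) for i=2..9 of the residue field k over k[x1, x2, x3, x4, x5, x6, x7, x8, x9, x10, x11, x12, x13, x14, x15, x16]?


Koszul resolution: beta_i(k)=C(n,i), n=16
C(16,2)=120, C(16,3)=560, C(16,4)=1820, C(16,5)=4368, C(16,6)=8008, C(16,7)=11440, C(16,8)=12870, C(16,9)=11440
Sum=50626


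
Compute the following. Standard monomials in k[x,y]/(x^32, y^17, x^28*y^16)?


k[x,y]/I, I = (x^32, y^17, x^28*y^16)
Rect: 32x17=544. Corner: (32-28)x(17-16)=4.
dim = 544-4 = 540


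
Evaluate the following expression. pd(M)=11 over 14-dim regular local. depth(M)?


pd+depth=depth(R)=14
depth=14-11=3


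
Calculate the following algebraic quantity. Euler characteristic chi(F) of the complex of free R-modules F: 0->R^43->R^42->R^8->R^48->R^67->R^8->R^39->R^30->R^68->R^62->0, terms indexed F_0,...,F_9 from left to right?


chi = sum (-1)^i * rank:
(-1)^0*43=43
(-1)^1*42=-42
(-1)^2*8=8
(-1)^3*48=-48
(-1)^4*67=67
(-1)^5*8=-8
(-1)^6*39=39
(-1)^7*30=-30
(-1)^8*68=68
(-1)^9*62=-62
chi=35


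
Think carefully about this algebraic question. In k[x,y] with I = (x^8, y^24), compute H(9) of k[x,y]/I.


k[x,y], I = (x^8, y^24), d = 9
Need i < 8 and d-i < 24.
Range: 0 <= i <= 7.
H(9) = 8


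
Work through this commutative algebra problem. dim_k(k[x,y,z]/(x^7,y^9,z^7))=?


Basis: x^iy^jz^k, i<7,j<9,k<7
7*9*7=441


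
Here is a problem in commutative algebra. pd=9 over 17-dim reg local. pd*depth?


pd+depth=17
depth=17-9=8
pd*depth=9*8=72


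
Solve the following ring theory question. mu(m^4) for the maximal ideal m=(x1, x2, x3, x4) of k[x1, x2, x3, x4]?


Graded Nakayama: mu(m^d) = dim_k (m^d/m^(d+1)) = #degree-4 monomials in 4 vars
C(n+d-1,d)=C(7,4)=35


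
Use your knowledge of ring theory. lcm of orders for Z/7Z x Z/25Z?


Exponent = lcm of the cyclic orders; pairwise coprime => product.
7^1*5^2=7*25=175


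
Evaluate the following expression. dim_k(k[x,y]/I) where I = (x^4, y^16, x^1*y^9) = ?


k[x,y]/I, I = (x^4, y^16, x^1*y^9)
Rect: 4x16=64. Corner: (4-1)x(16-9)=21.
dim = 64-21 = 43


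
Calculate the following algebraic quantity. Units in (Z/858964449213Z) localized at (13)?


Local ring = Z/10604499373Z.
phi(10604499373) = 13^8*(13-1) = 9788768652


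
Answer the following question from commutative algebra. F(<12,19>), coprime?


gcd(12,19)=1 => F=ab-a-b=12*19-12-19=228-31=197


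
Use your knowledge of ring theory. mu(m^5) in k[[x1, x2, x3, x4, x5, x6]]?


C(n+d-1,d)=C(10,5)=252


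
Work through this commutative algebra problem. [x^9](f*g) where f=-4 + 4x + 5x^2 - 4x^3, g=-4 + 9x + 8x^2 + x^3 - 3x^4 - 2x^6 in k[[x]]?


[x^9] = sum a_i*b_j, i+j=9
  -4*-2=8
Sum=8


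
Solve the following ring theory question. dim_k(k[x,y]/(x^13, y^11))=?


Basis: x^i*y^j, i<13, j<11
13*11=143


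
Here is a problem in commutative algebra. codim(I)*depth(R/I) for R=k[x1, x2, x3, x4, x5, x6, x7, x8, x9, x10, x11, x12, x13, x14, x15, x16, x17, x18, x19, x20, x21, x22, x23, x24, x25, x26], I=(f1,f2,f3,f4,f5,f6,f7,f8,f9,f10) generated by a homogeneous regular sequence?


codim=10, depth=dim(R/I)=26-10=16
Product=10*16=160


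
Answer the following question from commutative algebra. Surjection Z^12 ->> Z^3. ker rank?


rank(ker) = 12-3 = 9


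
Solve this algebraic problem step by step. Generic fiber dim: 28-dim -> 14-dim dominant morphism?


dim(fiber)=dim(X)-dim(Y)=28-14=14


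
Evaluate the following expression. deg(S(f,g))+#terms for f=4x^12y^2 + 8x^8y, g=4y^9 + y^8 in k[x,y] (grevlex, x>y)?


LT(f)=4x^12y^2, LT(g)=4y^9
lcm(LM)=x^12y^9
S(f,g) (scaled by 16 to clear denominators) = 4y^7*f - 4x^12*g = -4x^12y^8 + 32x^8y^8
2 terms, deg 20.
20+2=22


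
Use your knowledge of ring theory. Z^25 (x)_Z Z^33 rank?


rank(M(x)N) = rank(M)*rank(N)
25*33 = 825


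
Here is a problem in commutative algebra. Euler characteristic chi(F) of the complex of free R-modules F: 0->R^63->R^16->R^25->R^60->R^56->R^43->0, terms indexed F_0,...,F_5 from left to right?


chi = sum (-1)^i * rank:
(-1)^0*63=63
(-1)^1*16=-16
(-1)^2*25=25
(-1)^3*60=-60
(-1)^4*56=56
(-1)^5*43=-43
chi=25


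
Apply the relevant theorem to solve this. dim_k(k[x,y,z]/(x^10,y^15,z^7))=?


Basis: x^iy^jz^k, i<10,j<15,k<7
10*15*7=1050


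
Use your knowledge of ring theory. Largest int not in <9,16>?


gcd(9,16)=1 => F=ab-a-b=9*16-9-16=144-25=119


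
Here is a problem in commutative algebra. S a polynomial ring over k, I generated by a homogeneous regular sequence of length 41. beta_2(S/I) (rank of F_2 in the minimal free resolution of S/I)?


Regular sequence => Koszul complex is the minimal free resolution.
Syz_1 minimally generated by Koszul relations f_i*e_j - f_j*e_i (i<j): mu(Syz_1) = beta_2 = C(m,2) = m(m-1)/2
m=41
41*40/2 = 820


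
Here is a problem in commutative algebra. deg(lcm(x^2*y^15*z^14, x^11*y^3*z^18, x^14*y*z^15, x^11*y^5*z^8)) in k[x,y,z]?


lcm = componentwise max:
x: max(2,11,14,11)=14
y: max(15,3,1,5)=15
z: max(14,18,15,8)=18
Total=14+15+18=47


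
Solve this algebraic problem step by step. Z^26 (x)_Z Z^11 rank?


rank(M(x)N) = rank(M)*rank(N)
26*11 = 286


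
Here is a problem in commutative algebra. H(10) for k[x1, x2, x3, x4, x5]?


C(d+n-1,n-1)=C(14,4)=1001


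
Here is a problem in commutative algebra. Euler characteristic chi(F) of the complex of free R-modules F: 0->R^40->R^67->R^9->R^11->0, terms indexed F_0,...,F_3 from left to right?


chi = sum (-1)^i * rank:
(-1)^0*40=40
(-1)^1*67=-67
(-1)^2*9=9
(-1)^3*11=-11
chi=-29


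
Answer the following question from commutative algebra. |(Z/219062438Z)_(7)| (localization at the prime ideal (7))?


7-primary part: 219062438=7^8*38
Size=7^8=5764801


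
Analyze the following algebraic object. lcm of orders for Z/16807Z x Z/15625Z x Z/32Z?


Exponent = lcm of the cyclic orders; pairwise coprime => product.
7^5*5^6*2^5=16807*15625*32=8403500000


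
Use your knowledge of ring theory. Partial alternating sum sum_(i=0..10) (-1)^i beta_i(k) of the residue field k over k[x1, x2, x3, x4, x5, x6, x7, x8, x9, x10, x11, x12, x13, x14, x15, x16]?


Koszul resolution: beta_i(k)=C(n,i), n=16
sum_(i=0..p) (-1)^i C(n,i) = (-1)^p C(n-1,p)
(-1)^10*C(15,10) = (-1)^10*3003 = 3003


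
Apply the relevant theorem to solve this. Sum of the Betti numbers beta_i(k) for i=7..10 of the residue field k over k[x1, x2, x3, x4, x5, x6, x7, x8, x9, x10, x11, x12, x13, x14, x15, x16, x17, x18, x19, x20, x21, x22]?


Koszul resolution: beta_i(k)=C(n,i), n=22
C(22,7)=170544, C(22,8)=319770, C(22,9)=497420, C(22,10)=646646
Sum=1634380


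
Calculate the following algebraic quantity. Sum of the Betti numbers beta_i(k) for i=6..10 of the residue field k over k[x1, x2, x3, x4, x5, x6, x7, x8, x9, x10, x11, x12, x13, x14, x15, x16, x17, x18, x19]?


Koszul resolution: beta_i(k)=C(n,i), n=19
C(19,6)=27132, C(19,7)=50388, C(19,8)=75582, C(19,9)=92378, C(19,10)=92378
Sum=337858


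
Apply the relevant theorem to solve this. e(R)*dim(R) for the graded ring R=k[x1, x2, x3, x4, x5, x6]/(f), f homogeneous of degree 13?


e(R)=deg(f)=13, dim(R)=6-1=5
e*dim=13*5=65


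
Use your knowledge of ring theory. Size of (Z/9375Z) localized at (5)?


5-primary part: 9375=5^5*3
Size=5^5=3125


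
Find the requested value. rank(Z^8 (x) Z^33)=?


rank(M(x)N) = rank(M)*rank(N)
8*33 = 264


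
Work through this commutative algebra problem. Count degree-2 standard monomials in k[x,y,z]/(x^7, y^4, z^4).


Need i<7, j<4, k<4 with i+j+k=2.
For each i, j ranges over max(0,2-i-3)..min(3,2-i):
  i=0: j in [0,2] -> 3
  i=1: j in [0,1] -> 2
  i=2: j in [0,0] -> 1
H(2) = 3+2+1 = 6


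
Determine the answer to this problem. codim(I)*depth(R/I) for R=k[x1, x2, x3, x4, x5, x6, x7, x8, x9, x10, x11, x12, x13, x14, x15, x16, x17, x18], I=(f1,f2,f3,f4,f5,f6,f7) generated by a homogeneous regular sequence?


codim=7, depth=dim(R/I)=18-7=11
Product=7*11=77


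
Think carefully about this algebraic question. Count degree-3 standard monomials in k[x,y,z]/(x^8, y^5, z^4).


Need i<8, j<5, k<4 with i+j+k=3.
For each i, j ranges over max(0,3-i-3)..min(4,3-i):
  i=0: j in [0,3] -> 4
  i=1: j in [0,2] -> 3
  i=2: j in [0,1] -> 2
  i=3: j in [0,0] -> 1
H(3) = 4+3+2+1 = 10


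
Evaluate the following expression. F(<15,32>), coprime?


gcd(15,32)=1 => F=ab-a-b=15*32-15-32=480-47=433


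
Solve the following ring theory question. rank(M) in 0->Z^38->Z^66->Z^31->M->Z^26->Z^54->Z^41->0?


Alt sum=0:
(-1)^0*38 + (-1)^1*66 + (-1)^2*31 + (-1)^3*? + (-1)^4*26 + (-1)^5*54 + (-1)^6*41=0
rank(M)=16


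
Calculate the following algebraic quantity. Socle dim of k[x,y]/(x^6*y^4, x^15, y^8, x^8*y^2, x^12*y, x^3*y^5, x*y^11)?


Socle = ann(m) = span of standard monomials u with x*u, y*u in I (staircase corners).
Redundant generators: x*y^11
Minimal generators: x^15, x^12*y, x^8*y^2, x^6*y^4, x^3*y^5, y^8
Corners: x^2y^7, x^5y^4, x^7y^3, x^11y, x^14
Socle dim=5


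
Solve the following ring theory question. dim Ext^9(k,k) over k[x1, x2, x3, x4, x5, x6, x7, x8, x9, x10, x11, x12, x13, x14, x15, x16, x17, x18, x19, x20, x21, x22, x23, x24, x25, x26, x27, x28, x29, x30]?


C(n,i)=C(30,9)=14307150


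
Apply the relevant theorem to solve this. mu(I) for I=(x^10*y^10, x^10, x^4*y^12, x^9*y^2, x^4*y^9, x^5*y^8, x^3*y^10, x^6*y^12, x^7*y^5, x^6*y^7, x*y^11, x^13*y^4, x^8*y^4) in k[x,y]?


Remove redundant (divisible by others).
x^4*y^12 redundant.
x^10*y^10 redundant.
x^6*y^12 redundant.
x^13*y^4 redundant.
Min: x^10, x^9*y^2, x^8*y^4, x^7*y^5, x^6*y^7, x^5*y^8, x^4*y^9, x^3*y^10, x*y^11
Count=9


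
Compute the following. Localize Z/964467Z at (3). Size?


3-primary part: 964467=3^9*49
Size=3^9=19683


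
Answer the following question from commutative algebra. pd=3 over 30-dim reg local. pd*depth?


pd+depth=30
depth=30-3=27
pd*depth=3*27=81


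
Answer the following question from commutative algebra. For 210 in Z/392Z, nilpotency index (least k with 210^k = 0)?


210^k mod 392:
k=1: 210
k=2: 196
k=3: 0
First zero at k = 3


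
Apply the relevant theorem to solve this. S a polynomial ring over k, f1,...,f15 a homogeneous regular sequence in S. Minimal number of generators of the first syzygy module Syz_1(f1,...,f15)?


Regular sequence => Koszul complex is the minimal free resolution.
Syz_1 minimally generated by Koszul relations f_i*e_j - f_j*e_i (i<j): mu(Syz_1) = beta_2 = C(m,2) = m(m-1)/2
m=15
15*14/2 = 105


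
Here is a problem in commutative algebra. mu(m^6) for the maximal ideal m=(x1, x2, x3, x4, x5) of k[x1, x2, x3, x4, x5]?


Graded Nakayama: mu(m^d) = dim_k (m^d/m^(d+1)) = #degree-6 monomials in 5 vars
C(n+d-1,d)=C(10,6)=210


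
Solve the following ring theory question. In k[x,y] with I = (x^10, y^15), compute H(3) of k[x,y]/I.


k[x,y], I = (x^10, y^15), d = 3
Need i < 10 and d-i < 15.
Range: 0 <= i <= 3.
H(3) = 4


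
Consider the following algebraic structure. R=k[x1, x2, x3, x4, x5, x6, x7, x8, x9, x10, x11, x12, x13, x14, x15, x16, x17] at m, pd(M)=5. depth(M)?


pd+depth=depth(R)=17
depth=17-5=12


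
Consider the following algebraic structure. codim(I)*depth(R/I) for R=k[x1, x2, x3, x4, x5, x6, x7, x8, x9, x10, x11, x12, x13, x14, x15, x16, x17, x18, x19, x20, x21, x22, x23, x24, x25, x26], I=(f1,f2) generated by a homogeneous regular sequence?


codim=2, depth=dim(R/I)=26-2=24
Product=2*24=48


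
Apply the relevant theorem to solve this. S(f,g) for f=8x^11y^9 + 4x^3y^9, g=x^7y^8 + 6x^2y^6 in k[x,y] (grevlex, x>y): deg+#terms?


LT(f)=8x^11y^9, LT(g)=x^7y^8
lcm(LM)=x^11y^9
S(f,g) (scaled by 8 to clear denominators) = 1*f - 8x^4y*g = -48x^6y^7 + 4x^3y^9
2 terms, deg 13.
13+2=15


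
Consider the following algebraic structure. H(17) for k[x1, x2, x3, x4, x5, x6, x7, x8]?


C(d+n-1,n-1)=C(24,7)=346104


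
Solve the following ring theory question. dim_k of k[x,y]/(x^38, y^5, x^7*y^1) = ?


k[x,y]/I, I = (x^38, y^5, x^7*y^1)
Rect: 38x5=190. Corner: (38-7)x(5-1)=124.
dim = 190-124 = 66
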